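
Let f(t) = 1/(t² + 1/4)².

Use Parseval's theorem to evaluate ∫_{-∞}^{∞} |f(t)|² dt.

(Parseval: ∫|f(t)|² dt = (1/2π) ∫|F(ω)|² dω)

∫|f(t)|² dt = 40 \pi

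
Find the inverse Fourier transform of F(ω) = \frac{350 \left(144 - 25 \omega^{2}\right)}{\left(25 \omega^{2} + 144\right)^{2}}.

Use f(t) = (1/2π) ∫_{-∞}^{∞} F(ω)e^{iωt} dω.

f(t) = 7 e^{- \frac{12 \left|{t}\right|}{5}} \left|{t}\right|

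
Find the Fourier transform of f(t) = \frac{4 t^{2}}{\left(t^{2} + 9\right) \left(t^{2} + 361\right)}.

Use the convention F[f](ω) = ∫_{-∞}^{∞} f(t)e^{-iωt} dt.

F(ω) = \frac{\pi \left(19 - 3 e^{16 \left|{\omega}\right|}\right) e^{- 19 \left|{\omega}\right|}}{88}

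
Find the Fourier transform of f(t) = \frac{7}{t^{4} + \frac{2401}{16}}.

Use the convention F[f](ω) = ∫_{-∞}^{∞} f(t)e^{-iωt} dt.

F(ω) = \frac{8 \pi e^{- \frac{7 \sqrt{2} \left|{\omega}\right|}{4}} \sin{\left(\frac{7 \sqrt{2} \left|{\omega}\right|}{4} + \frac{\pi}{4} \right)}}{49}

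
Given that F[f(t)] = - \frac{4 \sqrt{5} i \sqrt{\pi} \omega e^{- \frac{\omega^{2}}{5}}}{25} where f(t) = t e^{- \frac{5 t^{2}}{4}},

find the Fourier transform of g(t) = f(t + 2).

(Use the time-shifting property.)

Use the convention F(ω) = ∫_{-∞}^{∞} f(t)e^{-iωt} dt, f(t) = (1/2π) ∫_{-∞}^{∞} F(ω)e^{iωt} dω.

F[g](ω) = - \frac{4 \sqrt{5} i \sqrt{\pi} \omega e^{- \frac{\omega \left(\omega - 10 i\right)}{5}}}{25}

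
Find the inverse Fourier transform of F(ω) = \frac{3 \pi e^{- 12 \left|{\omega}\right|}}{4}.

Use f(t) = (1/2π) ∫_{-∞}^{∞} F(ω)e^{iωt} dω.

f(t) = \frac{9}{t^{2} + 144}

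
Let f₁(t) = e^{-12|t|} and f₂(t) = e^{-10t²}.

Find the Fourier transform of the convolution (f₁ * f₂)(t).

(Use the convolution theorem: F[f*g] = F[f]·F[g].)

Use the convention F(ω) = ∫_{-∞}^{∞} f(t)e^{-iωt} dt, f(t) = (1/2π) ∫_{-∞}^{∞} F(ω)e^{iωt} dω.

F[f₁*f₂](ω) = \frac{12 \sqrt{10} \sqrt{\pi} e^{- \frac{\omega^{2}}{40}}}{5 \left(\omega^{2} + 144\right)}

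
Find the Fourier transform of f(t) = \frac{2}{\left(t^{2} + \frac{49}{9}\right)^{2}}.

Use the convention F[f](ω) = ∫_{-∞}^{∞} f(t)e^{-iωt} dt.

F(ω) = \frac{9 \pi \left(7 \left|{\omega}\right| + 3\right) e^{- \frac{7 \left|{\omega}\right|}{3}}}{343}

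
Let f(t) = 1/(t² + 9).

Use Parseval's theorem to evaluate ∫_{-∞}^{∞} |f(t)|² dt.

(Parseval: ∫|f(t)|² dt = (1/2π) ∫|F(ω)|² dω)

∫|f(t)|² dt = \frac{\pi}{54}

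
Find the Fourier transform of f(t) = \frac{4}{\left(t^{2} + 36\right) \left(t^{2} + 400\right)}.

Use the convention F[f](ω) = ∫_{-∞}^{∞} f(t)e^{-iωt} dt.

F(ω) = \frac{\pi \left(10 e^{14 \left|{\omega}\right|} - 3\right) e^{- 20 \left|{\omega}\right|}}{5460}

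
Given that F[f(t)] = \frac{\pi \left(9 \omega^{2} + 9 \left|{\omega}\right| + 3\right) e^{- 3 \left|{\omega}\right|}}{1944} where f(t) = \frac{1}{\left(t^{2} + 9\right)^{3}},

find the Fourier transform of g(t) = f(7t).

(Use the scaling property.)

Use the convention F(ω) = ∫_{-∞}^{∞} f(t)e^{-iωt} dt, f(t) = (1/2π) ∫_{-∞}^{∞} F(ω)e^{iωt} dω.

F[g](ω) = \frac{\pi \left(3 \omega^{2} + 21 \left|{\omega}\right| + 49\right) e^{- \frac{3 \left|{\omega}\right|}{7}}}{222264}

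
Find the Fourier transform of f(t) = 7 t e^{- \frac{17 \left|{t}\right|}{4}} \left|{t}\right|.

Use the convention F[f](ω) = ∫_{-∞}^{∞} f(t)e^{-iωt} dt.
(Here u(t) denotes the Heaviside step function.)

F(ω) = \frac{7168 i \omega \left(16 \omega^{2} - 867\right)}{\left(16 \omega^{2} + 289\right)^{3}}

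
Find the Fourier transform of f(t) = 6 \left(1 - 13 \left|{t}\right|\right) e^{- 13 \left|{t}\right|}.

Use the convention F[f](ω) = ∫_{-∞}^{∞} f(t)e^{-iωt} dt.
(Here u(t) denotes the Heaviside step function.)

F(ω) = \frac{312 \omega^{2}}{\left(\omega^{2} + 169\right)^{2}}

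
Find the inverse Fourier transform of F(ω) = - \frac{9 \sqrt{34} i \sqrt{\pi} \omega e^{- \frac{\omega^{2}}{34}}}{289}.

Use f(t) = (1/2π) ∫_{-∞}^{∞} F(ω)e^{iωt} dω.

f(t) = 9 t e^{- \frac{17 t^{2}}{2}}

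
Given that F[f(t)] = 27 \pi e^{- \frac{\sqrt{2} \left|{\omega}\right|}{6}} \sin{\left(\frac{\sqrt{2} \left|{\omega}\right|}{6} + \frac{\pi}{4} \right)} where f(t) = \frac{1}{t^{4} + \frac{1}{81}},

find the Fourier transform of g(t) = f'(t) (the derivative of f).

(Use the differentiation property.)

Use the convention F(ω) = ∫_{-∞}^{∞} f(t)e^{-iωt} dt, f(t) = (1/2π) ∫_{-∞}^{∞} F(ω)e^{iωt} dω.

F[g](ω) = 27 i \pi \omega e^{- \frac{\sqrt{2} \left|{\omega}\right|}{6}} \sin{\left(\frac{\sqrt{2} \left|{\omega}\right|}{6} + \frac{\pi}{4} \right)}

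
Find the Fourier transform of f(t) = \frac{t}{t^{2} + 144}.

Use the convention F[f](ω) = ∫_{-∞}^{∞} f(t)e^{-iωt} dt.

F(ω) = - i \pi e^{- 12 \left|{\omega}\right|} \operatorname{sign}{\left(\omega \right)}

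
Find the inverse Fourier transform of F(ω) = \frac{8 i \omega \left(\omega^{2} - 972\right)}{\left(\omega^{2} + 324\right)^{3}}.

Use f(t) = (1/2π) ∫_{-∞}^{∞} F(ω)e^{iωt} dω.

f(t) = 2 t e^{- 18 \left|{t}\right|} \left|{t}\right|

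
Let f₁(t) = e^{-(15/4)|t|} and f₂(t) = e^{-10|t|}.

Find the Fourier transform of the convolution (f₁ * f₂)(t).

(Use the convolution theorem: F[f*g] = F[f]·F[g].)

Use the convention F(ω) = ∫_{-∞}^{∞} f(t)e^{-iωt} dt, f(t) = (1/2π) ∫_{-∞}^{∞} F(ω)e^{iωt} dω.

F[f₁*f₂](ω) = \frac{2400}{\left(\omega^{2} + 100\right) \left(16 \omega^{2} + 225\right)}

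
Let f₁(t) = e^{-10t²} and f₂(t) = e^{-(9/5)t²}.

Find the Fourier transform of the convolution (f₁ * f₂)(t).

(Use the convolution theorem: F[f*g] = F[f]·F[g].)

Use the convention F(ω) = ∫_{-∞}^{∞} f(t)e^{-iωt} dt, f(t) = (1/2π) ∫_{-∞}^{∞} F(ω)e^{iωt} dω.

F[f₁*f₂](ω) = \frac{\sqrt{2} \pi e^{- \frac{59 \omega^{2}}{360}}}{6}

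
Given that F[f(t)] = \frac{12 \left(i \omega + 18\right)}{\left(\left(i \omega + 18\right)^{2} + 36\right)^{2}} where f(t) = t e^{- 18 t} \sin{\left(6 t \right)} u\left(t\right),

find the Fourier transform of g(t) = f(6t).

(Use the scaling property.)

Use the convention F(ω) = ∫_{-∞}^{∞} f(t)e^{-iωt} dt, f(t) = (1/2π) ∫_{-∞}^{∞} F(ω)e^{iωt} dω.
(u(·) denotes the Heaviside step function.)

F[g](ω) = \frac{432 \left(i \omega + 108\right)}{\left(\left(i \omega + 108\right)^{2} + 1296\right)^{2}}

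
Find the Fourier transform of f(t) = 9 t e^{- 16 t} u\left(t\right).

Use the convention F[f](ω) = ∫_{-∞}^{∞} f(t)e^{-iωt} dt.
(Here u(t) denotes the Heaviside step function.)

F(ω) = \frac{9}{\left(i \omega + 16\right)^{2}}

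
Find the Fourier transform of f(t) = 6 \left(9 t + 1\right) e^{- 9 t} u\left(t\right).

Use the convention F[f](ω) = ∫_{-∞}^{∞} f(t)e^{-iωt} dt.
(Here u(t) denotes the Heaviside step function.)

F(ω) = \frac{6 \left(- i \omega - 18\right)}{\omega^{2} - 18 i \omega - 81}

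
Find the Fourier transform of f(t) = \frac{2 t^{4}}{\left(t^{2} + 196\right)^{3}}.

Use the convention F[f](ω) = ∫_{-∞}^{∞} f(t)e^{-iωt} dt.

F(ω) = \frac{\pi \left(196 \omega^{2} - 70 \left|{\omega}\right| + 3\right) e^{- 14 \left|{\omega}\right|}}{56}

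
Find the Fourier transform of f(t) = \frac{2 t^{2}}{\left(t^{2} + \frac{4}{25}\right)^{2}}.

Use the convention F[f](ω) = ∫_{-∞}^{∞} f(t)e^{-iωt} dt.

F(ω) = \frac{\pi \left(5 - 2 \left|{\omega}\right|\right) e^{- \frac{2 \left|{\omega}\right|}{5}}}{2}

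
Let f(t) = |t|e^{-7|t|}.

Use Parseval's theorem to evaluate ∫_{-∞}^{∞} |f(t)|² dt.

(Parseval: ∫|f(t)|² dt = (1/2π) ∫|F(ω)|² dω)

∫|f(t)|² dt = \frac{1}{686}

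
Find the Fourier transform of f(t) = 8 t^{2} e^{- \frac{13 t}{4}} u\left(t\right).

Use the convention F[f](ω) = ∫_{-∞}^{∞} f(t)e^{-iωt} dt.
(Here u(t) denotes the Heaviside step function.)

F(ω) = \frac{1024}{\left(4 i \omega + 13\right)^{3}}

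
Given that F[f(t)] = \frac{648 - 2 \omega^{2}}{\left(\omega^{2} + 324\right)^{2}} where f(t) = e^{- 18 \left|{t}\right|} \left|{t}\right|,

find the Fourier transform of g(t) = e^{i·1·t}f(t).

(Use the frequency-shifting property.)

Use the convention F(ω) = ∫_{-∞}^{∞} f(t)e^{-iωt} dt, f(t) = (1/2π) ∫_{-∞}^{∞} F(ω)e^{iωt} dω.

F[g](ω) = \frac{2 \left(324 - \left(\omega - 1\right)^{2}\right)}{\left(\left(\omega - 1\right)^{2} + 324\right)^{2}}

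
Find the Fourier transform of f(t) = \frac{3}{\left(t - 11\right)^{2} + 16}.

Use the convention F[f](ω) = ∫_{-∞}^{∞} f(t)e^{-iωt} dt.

F(ω) = \frac{3 \pi e^{- 11 i \omega - 4 \left|{\omega}\right|}}{4}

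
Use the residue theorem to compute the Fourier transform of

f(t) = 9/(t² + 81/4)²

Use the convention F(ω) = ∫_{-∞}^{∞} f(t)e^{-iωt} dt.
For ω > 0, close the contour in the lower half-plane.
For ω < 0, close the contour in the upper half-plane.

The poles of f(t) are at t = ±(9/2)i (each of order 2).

Let g(z) = f(z)e^{-iωz}; for large |z| the factor e^{-iωz} decays in the lower half-plane when ω > 0 and in the upper half-plane when ω < 0.

Case ω > 0 (lower half-plane, clockwise contour ⇒ F(ω) = -2πi·ΣRes):
  Res_{z = - \frac{9 i}{2}} g(z) = \frac{i \left(9 \omega + 2\right) e^{- \frac{9 \omega}{2}}}{81} (pole of order 2)
  F(ω) = -2πi·ΣRes = \frac{2 \pi \left(9 \omega + 2\right) e^{- \frac{9 \omega}{2}}}{81}

Case ω < 0 (upper half-plane, counterclockwise contour ⇒ F(ω) = +2πi·ΣRes):
  Res_{z = \frac{9 i}{2}} g(z) = \frac{i \left(9 \omega - 2\right) e^{\frac{9 \omega}{2}}}{81} (pole of order 2)
  F(ω) = 2πi·ΣRes = \frac{2 \pi \left(2 - 9 \omega\right) e^{\frac{9 \omega}{2}}}{81}

Both cases combine into a single formula in |ω|:

F(ω) = \frac{2 \pi \left(9 \left|{\omega}\right| + 2\right) e^{- \frac{9 \left|{\omega}\right|}{2}}}{81}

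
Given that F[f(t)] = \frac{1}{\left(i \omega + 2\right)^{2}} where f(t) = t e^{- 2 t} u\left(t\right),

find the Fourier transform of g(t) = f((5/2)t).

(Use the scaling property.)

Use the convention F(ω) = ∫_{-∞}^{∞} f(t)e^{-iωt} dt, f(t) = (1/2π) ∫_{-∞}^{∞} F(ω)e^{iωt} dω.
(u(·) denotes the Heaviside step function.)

F[g](ω) = \frac{5}{2 \left(i \omega + 5\right)^{2}}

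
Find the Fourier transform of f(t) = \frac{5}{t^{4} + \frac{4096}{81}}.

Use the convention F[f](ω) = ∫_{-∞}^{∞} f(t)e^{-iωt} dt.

F(ω) = \frac{135 \pi e^{- \frac{4 \sqrt{2} \left|{\omega}\right|}{3}} \sin{\left(\frac{4 \sqrt{2} \left|{\omega}\right|}{3} + \frac{\pi}{4} \right)}}{512}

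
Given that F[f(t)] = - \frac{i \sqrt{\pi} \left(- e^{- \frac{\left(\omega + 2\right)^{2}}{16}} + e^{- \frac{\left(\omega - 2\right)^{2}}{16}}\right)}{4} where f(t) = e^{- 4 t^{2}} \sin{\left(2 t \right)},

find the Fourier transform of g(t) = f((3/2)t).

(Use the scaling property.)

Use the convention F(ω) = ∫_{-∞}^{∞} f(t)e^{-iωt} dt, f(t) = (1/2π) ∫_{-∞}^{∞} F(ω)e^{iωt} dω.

F[g](ω) = \frac{i \sqrt{\pi} \left(1 - e^{\frac{\omega}{3}}\right) e^{- \frac{\omega^{2}}{36} - \frac{\omega}{6} - \frac{1}{4}}}{6}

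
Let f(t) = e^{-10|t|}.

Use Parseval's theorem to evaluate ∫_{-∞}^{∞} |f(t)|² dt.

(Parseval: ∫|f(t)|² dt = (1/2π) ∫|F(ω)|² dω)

∫|f(t)|² dt = \frac{1}{10}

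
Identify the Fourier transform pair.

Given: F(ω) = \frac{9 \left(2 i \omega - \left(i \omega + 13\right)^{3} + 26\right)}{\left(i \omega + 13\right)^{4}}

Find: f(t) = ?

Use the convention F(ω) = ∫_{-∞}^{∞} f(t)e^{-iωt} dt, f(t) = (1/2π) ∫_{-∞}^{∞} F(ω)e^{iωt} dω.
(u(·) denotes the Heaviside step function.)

f(t) = 9 \left(t^{2} - 1\right) e^{- 13 t} u\left(t\right)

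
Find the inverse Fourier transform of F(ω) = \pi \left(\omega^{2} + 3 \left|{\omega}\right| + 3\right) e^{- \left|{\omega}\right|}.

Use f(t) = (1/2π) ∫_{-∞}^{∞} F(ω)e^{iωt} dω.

f(t) = \frac{8}{\left(t^{2} + 1\right)^{3}}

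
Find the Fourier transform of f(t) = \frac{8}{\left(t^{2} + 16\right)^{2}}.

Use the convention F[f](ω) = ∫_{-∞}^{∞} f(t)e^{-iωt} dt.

F(ω) = \frac{\pi \left(4 \left|{\omega}\right| + 1\right) e^{- 4 \left|{\omega}\right|}}{16}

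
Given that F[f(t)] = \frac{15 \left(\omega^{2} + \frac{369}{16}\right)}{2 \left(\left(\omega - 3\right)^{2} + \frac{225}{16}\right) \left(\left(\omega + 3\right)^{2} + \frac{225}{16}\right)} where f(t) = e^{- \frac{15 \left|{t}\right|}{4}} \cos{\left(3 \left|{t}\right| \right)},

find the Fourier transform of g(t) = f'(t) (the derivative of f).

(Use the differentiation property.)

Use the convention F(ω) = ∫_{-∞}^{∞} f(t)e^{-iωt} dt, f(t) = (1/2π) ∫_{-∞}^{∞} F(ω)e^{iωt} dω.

F[g](ω) = \frac{120 i \omega \left(16 \omega^{2} + 369\right)}{256 \omega^{4} + 2592 \omega^{2} + 136161}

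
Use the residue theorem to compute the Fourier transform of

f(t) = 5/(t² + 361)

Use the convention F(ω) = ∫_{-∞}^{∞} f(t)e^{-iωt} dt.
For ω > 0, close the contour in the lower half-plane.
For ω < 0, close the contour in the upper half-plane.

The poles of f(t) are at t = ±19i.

Let g(z) = f(z)e^{-iωz}; for large |z| the factor e^{-iωz} decays in the lower half-plane when ω > 0 and in the upper half-plane when ω < 0.

Case ω > 0 (lower half-plane, clockwise contour ⇒ F(ω) = -2πi·ΣRes):
  Res_{z = - 19 i} g(z) = \frac{5 i e^{- 19 \omega}}{38}
  F(ω) = -2πi·ΣRes = \frac{5 \pi e^{- 19 \omega}}{19}

Case ω < 0 (upper half-plane, counterclockwise contour ⇒ F(ω) = +2πi·ΣRes):
  Res_{z = 19 i} g(z) = - \frac{5 i e^{19 \omega}}{38}
  F(ω) = 2πi·ΣRes = \frac{5 \pi e^{19 \omega}}{19}

Both cases combine into a single formula in |ω|:

F(ω) = \frac{5 \pi e^{- 19 \left|{\omega}\right|}}{19}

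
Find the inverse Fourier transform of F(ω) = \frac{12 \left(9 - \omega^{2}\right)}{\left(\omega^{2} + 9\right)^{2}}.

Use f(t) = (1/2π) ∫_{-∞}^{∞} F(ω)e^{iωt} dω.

f(t) = 6 e^{- 3 \left|{t}\right|} \left|{t}\right|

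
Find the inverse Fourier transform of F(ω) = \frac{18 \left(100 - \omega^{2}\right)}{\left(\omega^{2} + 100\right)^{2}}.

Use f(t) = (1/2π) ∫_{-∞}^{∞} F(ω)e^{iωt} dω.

f(t) = 9 e^{- 10 \left|{t}\right|} \left|{t}\right|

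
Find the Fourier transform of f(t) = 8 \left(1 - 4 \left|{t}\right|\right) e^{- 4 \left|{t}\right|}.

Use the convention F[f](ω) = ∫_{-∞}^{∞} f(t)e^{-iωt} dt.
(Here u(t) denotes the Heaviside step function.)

F(ω) = \frac{128 \omega^{2}}{\left(\omega^{2} + 16\right)^{2}}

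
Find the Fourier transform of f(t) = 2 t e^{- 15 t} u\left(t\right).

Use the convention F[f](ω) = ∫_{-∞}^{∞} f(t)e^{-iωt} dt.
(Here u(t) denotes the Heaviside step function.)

F(ω) = \frac{2}{\left(i \omega + 15\right)^{2}}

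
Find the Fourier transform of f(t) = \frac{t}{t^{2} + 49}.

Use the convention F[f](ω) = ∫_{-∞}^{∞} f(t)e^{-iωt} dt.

F(ω) = - i \pi e^{- 7 \left|{\omega}\right|} \operatorname{sign}{\left(\omega \right)}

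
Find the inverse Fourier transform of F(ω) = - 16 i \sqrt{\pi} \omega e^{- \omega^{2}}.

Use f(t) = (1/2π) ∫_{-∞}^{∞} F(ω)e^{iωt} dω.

f(t) = 4 t e^{- \frac{t^{2}}{4}}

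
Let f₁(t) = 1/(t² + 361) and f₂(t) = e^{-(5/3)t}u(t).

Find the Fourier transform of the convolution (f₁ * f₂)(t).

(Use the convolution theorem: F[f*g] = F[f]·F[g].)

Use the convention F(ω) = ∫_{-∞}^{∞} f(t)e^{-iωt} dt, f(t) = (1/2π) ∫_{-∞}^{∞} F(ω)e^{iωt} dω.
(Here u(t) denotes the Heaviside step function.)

F[f₁*f₂](ω) = \frac{3 \pi e^{- 19 \left|{\omega}\right|}}{19 \left(3 i \omega + 5\right)}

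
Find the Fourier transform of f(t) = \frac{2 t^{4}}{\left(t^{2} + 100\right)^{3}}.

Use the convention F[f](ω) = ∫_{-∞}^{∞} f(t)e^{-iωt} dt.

F(ω) = \frac{\pi \left(100 \omega^{2} - 50 \left|{\omega}\right| + 3\right) e^{- 10 \left|{\omega}\right|}}{40}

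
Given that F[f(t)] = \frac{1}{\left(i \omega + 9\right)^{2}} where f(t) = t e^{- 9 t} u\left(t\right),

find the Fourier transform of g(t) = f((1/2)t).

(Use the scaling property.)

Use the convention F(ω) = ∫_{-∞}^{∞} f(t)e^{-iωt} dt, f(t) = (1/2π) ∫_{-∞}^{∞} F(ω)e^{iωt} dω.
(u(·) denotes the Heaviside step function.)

F[g](ω) = \frac{2}{\left(2 i \omega + 9\right)^{2}}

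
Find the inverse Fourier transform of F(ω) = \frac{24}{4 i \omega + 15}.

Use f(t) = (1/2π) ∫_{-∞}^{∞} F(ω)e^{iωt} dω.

f(t) = 6 e^{- \frac{15 t}{4}} u\left(t\right)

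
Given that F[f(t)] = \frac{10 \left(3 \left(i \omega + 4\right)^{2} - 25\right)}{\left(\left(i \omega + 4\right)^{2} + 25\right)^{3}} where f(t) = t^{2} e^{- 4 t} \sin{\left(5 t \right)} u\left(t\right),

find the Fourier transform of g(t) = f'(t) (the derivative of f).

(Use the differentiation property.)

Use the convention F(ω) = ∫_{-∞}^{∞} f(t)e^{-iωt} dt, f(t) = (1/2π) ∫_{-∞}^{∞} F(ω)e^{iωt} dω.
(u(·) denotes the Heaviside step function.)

F[g](ω) = \frac{10 i \omega \left(3 \left(i \omega + 4\right)^{2} - 25\right)}{\left(\left(i \omega + 4\right)^{2} + 25\right)^{3}}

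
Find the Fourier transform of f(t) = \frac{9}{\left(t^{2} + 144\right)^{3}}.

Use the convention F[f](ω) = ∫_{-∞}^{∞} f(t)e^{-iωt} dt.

F(ω) = \frac{\pi \left(48 \omega^{2} + 12 \left|{\omega}\right| + 1\right) e^{- 12 \left|{\omega}\right|}}{73728}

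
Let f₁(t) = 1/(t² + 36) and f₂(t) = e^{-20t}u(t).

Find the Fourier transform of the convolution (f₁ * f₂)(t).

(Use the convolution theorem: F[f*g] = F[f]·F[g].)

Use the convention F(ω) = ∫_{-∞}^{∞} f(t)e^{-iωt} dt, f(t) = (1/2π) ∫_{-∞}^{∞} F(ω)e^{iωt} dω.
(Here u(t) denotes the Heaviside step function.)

F[f₁*f₂](ω) = \frac{\pi e^{- 6 \left|{\omega}\right|}}{6 \left(i \omega + 20\right)}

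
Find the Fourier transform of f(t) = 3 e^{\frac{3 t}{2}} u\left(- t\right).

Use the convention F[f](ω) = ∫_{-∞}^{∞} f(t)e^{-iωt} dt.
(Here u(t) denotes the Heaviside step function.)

F(ω) = - \frac{6}{2 i \omega - 3}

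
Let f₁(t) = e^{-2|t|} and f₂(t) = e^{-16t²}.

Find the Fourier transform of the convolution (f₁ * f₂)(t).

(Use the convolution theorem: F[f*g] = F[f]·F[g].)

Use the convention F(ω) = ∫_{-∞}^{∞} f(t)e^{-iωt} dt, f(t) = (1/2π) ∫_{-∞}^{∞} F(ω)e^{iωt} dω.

F[f₁*f₂](ω) = \frac{\sqrt{\pi} e^{- \frac{\omega^{2}}{64}}}{\omega^{2} + 4}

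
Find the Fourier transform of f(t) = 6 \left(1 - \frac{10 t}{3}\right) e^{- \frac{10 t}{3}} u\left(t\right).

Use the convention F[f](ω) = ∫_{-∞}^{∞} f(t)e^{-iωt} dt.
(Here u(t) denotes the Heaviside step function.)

F(ω) = \frac{54 i \omega}{- 9 \omega^{2} + 60 i \omega + 100}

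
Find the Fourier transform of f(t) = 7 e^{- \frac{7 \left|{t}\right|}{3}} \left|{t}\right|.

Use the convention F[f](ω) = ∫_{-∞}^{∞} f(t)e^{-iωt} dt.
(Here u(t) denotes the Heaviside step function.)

F(ω) = \frac{126 \left(49 - 9 \omega^{2}\right)}{\left(9 \omega^{2} + 49\right)^{2}}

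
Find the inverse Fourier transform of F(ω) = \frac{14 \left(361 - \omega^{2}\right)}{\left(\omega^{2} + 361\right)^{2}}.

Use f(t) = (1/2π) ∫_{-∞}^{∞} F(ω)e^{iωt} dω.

f(t) = 7 e^{- 19 \left|{t}\right|} \left|{t}\right|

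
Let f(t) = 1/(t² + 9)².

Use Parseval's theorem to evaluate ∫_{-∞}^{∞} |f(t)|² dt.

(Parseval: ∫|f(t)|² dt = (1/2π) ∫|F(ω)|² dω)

∫|f(t)|² dt = \frac{5 \pi}{34992}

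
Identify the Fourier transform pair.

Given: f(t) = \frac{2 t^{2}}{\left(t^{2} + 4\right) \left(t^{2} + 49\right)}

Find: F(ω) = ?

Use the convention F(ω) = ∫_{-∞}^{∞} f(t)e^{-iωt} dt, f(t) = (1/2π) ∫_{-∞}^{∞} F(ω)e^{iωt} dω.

F(ω) = \frac{2 \pi \left(7 - 2 e^{5 \left|{\omega}\right|}\right) e^{- 7 \left|{\omega}\right|}}{45}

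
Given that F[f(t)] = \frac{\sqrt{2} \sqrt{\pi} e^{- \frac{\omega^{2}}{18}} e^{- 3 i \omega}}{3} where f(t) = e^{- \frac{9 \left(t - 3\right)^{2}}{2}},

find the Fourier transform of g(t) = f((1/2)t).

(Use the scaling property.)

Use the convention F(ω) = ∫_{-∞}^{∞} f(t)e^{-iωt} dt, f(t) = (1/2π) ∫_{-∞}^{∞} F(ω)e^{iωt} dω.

F[g](ω) = \frac{2 \sqrt{2} \sqrt{\pi} e^{- \frac{2 \omega \left(\omega + 27 i\right)}{9}}}{3}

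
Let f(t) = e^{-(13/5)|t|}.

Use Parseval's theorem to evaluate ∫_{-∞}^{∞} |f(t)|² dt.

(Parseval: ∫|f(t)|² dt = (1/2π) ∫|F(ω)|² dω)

∫|f(t)|² dt = \frac{5}{13}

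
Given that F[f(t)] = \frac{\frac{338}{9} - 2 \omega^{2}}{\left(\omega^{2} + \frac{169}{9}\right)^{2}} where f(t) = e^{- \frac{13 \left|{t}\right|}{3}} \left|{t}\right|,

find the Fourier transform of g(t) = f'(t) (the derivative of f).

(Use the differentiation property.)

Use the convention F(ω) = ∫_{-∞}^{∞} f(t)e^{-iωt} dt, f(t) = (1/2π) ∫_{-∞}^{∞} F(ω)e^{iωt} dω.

F[g](ω) = - \frac{18 i \omega \left(9 \omega^{2} - 169\right)}{\left(9 \omega^{2} + 169\right)^{2}}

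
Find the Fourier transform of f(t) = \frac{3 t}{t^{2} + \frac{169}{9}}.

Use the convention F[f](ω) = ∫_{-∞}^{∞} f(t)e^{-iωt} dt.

F(ω) = - 3 i \pi e^{- \frac{13 \left|{\omega}\right|}{3}} \operatorname{sign}{\left(\omega \right)}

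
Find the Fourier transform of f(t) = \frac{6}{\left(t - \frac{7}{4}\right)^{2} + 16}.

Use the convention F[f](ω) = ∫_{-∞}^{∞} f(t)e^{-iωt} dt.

F(ω) = \frac{3 \pi e^{- \frac{7 i \omega}{4} - 4 \left|{\omega}\right|}}{2}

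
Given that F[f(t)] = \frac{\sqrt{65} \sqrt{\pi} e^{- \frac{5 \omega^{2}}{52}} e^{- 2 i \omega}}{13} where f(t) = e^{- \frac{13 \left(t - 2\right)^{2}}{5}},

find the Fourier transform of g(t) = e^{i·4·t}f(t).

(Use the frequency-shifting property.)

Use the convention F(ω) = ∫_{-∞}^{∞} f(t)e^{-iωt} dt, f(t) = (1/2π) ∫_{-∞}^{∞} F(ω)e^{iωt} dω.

F[g](ω) = \frac{\sqrt{65} \sqrt{\pi} e^{- \frac{\left(\omega - 4\right) \left(5 \omega - 20 + 104 i\right)}{52}}}{13}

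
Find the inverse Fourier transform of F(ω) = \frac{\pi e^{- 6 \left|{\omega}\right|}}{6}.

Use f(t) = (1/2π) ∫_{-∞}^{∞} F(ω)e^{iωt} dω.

f(t) = \frac{1}{t^{2} + 36}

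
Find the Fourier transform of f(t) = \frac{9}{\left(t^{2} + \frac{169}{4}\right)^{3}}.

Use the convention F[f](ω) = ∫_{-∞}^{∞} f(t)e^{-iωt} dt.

F(ω) = \frac{9 \pi \left(169 \omega^{2} + 78 \left|{\omega}\right| + 12\right) e^{- \frac{13 \left|{\omega}\right|}{2}}}{371293}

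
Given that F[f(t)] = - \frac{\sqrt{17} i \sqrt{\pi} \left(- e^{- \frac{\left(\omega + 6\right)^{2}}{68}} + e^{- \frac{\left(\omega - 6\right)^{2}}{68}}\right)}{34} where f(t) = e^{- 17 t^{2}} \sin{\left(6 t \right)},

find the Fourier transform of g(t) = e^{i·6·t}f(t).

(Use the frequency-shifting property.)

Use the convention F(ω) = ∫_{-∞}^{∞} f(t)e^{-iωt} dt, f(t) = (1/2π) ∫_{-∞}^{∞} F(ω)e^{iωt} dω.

F[g](ω) = \frac{\sqrt{17} i \sqrt{\pi} \left(- e^{\frac{6 \omega}{17}} + e^{\frac{36}{17}}\right) e^{- \frac{\omega^{2}}{68} - \frac{36}{17}}}{34}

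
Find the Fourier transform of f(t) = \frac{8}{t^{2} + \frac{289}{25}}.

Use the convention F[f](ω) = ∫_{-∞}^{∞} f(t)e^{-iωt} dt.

F(ω) = \frac{40 \pi e^{- \frac{17 \left|{\omega}\right|}{5}}}{17}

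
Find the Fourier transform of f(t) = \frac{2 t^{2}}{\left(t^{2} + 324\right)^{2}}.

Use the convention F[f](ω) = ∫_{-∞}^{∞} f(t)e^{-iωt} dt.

F(ω) = \frac{\pi \left(1 - 18 \left|{\omega}\right|\right) e^{- 18 \left|{\omega}\right|}}{18}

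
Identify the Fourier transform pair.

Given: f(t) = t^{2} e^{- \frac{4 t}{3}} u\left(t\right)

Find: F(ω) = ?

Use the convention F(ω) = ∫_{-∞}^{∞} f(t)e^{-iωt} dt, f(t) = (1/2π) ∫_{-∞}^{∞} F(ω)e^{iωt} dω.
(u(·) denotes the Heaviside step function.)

F(ω) = \frac{54}{\left(3 i \omega + 4\right)^{3}}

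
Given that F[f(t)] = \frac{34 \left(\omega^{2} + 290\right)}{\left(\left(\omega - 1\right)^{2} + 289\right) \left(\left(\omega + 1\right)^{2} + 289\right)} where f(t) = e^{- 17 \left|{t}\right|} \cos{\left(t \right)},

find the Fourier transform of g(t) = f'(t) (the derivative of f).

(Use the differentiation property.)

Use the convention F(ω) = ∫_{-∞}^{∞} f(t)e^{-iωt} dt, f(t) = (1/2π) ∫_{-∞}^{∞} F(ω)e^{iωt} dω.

F[g](ω) = \frac{34 i \omega \left(\omega^{2} + 290\right)}{\omega^{4} + 576 \omega^{2} + 84100}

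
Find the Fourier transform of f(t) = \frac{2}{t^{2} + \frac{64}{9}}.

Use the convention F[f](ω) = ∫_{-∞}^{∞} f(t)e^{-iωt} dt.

F(ω) = \frac{3 \pi e^{- \frac{8 \left|{\omega}\right|}{3}}}{4}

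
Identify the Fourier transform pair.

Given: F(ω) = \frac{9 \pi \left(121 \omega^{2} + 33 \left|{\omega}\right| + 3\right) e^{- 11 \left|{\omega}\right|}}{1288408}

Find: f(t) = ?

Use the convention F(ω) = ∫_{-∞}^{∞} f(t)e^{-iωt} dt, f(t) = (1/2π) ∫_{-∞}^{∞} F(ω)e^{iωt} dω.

f(t) = \frac{9}{\left(t^{2} + 121\right)^{3}}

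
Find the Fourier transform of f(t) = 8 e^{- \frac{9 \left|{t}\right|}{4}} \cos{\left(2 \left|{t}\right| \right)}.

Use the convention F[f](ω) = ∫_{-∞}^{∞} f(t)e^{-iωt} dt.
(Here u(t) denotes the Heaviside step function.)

F(ω) = \frac{576 \left(16 \omega^{2} + 145\right)}{256 \omega^{4} + 544 \omega^{2} + 21025}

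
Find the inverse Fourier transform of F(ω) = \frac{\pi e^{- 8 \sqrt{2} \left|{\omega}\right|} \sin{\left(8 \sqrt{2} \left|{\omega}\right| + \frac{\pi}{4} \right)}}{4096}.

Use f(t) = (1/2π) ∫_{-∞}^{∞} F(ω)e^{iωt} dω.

f(t) = \frac{1}{t^{4} + 65536}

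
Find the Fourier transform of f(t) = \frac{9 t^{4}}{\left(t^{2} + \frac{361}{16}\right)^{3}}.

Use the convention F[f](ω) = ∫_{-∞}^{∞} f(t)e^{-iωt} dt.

F(ω) = \frac{9 \pi \left(361 \omega^{2} - 380 \left|{\omega}\right| + 48\right) e^{- \frac{19 \left|{\omega}\right|}{4}}}{608}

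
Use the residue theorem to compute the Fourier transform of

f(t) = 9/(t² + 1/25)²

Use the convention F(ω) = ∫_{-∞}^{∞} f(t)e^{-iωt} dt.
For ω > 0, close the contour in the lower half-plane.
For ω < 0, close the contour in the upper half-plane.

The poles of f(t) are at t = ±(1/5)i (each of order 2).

Let g(z) = f(z)e^{-iωz}; for large |z| the factor e^{-iωz} decays in the lower half-plane when ω > 0 and in the upper half-plane when ω < 0.

Case ω > 0 (lower half-plane, clockwise contour ⇒ F(ω) = -2πi·ΣRes):
  Res_{z = - \frac{i}{5}} g(z) = \frac{225 i \left(\omega + 5\right) e^{- \frac{\omega}{5}}}{4} (pole of order 2)
  F(ω) = -2πi·ΣRes = \frac{225 \pi \left(\omega + 5\right) e^{- \frac{\omega}{5}}}{2}

Case ω < 0 (upper half-plane, counterclockwise contour ⇒ F(ω) = +2πi·ΣRes):
  Res_{z = \frac{i}{5}} g(z) = \frac{225 i \left(\omega - 5\right) e^{\frac{\omega}{5}}}{4} (pole of order 2)
  F(ω) = 2πi·ΣRes = \frac{225 \pi \left(5 - \omega\right) e^{\frac{\omega}{5}}}{2}

Both cases combine into a single formula in |ω|:

F(ω) = \frac{225 \pi \left(\left|{\omega}\right| + 5\right) e^{- \frac{\left|{\omega}\right|}{5}}}{2}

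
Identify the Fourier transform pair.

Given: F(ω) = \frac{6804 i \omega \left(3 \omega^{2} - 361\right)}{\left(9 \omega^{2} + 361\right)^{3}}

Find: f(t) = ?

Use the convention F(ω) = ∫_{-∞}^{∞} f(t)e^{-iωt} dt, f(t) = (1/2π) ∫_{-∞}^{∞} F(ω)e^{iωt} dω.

f(t) = 7 t e^{- \frac{19 \left|{t}\right|}{3}} \left|{t}\right|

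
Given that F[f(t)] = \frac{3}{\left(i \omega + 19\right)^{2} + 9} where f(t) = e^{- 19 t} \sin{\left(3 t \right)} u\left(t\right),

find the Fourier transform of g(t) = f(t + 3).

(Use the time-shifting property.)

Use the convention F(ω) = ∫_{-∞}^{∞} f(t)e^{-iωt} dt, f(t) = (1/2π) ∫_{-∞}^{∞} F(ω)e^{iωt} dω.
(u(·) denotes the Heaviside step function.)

F[g](ω) = \frac{3 e^{3 i \omega}}{\left(i \omega + 19\right)^{2} + 9}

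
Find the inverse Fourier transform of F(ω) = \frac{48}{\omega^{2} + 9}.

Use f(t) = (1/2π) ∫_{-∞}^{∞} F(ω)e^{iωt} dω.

f(t) = 8 e^{- 3 \left|{t}\right|}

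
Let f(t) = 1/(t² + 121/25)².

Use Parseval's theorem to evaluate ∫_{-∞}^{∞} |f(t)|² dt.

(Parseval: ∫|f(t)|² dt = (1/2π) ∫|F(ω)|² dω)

∫|f(t)|² dt = \frac{390625 \pi}{311794736}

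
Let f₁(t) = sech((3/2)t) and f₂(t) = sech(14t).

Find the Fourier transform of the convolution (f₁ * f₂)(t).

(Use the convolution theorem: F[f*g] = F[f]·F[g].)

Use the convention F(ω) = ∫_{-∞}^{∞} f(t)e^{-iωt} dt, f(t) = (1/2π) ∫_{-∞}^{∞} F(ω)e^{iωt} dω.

F[f₁*f₂](ω) = \frac{\pi^{2}}{21 \cosh{\left(\frac{\pi \omega}{28} \right)} \cosh{\left(\frac{\pi \omega}{3} \right)}}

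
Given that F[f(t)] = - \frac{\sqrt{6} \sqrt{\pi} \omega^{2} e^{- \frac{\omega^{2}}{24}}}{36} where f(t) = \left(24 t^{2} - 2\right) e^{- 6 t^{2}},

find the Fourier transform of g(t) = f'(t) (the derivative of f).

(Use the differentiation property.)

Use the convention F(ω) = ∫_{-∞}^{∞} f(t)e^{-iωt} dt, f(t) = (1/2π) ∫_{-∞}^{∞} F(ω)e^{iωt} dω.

F[g](ω) = - \frac{\sqrt{6} i \sqrt{\pi} \omega^{3} e^{- \frac{\omega^{2}}{24}}}{36}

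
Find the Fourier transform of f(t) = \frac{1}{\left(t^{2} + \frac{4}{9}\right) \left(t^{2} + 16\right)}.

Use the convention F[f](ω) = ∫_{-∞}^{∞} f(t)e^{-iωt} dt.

F(ω) = - \frac{9 \pi e^{- 4 \left|{\omega}\right|}}{560} + \frac{27 \pi e^{- \frac{2 \left|{\omega}\right|}{3}}}{280}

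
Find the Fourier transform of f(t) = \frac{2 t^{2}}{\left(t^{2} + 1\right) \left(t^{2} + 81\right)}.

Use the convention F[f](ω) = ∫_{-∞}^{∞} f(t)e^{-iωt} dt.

F(ω) = \frac{\pi \left(9 - e^{8 \left|{\omega}\right|}\right) e^{- 9 \left|{\omega}\right|}}{40}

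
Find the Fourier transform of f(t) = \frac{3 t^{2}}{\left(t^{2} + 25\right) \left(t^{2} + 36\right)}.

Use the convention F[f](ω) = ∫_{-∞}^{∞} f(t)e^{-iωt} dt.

F(ω) = \frac{3 \pi \left(6 - 5 e^{\left|{\omega}\right|}\right) e^{- 6 \left|{\omega}\right|}}{11}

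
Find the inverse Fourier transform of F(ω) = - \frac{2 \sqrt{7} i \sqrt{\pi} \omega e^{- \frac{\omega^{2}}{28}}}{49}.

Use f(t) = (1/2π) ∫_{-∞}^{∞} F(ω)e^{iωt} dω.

f(t) = 4 t e^{- 7 t^{2}}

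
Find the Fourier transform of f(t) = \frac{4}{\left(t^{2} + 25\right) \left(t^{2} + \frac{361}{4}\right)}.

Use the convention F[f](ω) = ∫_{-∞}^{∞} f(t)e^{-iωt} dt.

F(ω) = \frac{16 \pi e^{- 5 \left|{\omega}\right|}}{1305} - \frac{32 \pi e^{- \frac{19 \left|{\omega}\right|}{2}}}{4959}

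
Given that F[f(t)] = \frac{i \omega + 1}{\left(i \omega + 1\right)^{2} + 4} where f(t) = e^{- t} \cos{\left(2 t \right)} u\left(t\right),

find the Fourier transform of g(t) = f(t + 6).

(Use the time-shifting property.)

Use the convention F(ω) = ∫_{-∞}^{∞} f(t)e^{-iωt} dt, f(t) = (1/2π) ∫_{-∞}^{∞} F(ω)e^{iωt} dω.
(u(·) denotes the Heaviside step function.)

F[g](ω) = \frac{\left(i \omega + 1\right) e^{6 i \omega}}{\left(i \omega + 1\right)^{2} + 4}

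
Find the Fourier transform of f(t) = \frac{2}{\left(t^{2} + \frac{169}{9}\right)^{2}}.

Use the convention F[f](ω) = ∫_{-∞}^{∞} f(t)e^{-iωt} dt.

F(ω) = \frac{9 \pi \left(13 \left|{\omega}\right| + 3\right) e^{- \frac{13 \left|{\omega}\right|}{3}}}{2197}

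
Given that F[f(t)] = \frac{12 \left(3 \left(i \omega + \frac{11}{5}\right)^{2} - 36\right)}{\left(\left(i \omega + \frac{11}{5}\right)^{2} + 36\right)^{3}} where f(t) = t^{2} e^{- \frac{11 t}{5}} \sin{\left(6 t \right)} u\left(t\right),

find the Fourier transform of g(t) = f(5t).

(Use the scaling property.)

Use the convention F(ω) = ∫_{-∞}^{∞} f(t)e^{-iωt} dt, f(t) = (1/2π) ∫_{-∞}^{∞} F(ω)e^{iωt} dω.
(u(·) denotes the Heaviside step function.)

F[g](ω) = \frac{4500 \left(\left(i \omega + 11\right)^{2} - 300\right)}{\left(\left(i \omega + 11\right)^{2} + 900\right)^{3}}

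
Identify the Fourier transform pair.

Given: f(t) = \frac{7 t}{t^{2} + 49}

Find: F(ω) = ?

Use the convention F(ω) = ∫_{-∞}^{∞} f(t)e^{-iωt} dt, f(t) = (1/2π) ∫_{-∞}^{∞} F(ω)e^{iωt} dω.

F(ω) = - 7 i \pi e^{- 7 \left|{\omega}\right|} \operatorname{sign}{\left(\omega \right)}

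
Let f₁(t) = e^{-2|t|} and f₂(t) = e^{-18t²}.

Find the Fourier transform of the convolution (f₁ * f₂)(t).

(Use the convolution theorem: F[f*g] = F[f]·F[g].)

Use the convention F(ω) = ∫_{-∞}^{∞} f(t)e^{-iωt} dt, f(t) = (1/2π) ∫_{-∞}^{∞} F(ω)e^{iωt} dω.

F[f₁*f₂](ω) = \frac{2 \sqrt{2} \sqrt{\pi} e^{- \frac{\omega^{2}}{72}}}{3 \left(\omega^{2} + 4\right)}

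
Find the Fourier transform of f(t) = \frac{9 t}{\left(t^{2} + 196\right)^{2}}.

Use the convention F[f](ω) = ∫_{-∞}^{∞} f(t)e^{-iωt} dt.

F(ω) = - \frac{9 i \pi \omega e^{- 14 \left|{\omega}\right|}}{28}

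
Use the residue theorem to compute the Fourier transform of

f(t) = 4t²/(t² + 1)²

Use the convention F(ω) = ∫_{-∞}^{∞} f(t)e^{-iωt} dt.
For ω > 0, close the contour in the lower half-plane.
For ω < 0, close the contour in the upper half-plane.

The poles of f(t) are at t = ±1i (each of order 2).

Let g(z) = f(z)e^{-iωz}; for large |z| the factor e^{-iωz} decays in the lower half-plane when ω > 0 and in the upper half-plane when ω < 0.

Case ω > 0 (lower half-plane, clockwise contour ⇒ F(ω) = -2πi·ΣRes):
  Res_{z = - i} g(z) = i \left(1 - \omega\right) e^{- \omega} (pole of order 2)
  F(ω) = -2πi·ΣRes = 2 \pi \left(1 - \omega\right) e^{- \omega}

Case ω < 0 (upper half-plane, counterclockwise contour ⇒ F(ω) = +2πi·ΣRes):
  Res_{z = i} g(z) = i \left(- \omega - 1\right) e^{\omega} (pole of order 2)
  F(ω) = 2πi·ΣRes = 2 \pi \left(\omega + 1\right) e^{\omega}

Both cases combine into a single formula in |ω|:

F(ω) = 2 \pi \left(1 - \left|{\omega}\right|\right) e^{- \left|{\omega}\right|}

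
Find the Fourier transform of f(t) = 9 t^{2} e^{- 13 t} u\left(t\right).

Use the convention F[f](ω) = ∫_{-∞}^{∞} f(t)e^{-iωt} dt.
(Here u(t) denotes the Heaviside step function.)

F(ω) = \frac{18}{\left(i \omega + 13\right)^{3}}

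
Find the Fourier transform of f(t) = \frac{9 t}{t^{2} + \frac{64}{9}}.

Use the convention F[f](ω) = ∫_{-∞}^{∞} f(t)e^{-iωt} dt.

F(ω) = - 9 i \pi e^{- \frac{8 \left|{\omega}\right|}{3}} \operatorname{sign}{\left(\omega \right)}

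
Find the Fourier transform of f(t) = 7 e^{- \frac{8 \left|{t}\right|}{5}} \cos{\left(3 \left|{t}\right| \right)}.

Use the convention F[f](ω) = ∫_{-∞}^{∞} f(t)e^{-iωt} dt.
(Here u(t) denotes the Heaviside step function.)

F(ω) = \frac{560 \left(25 \omega^{2} + 289\right)}{625 \omega^{4} - 8050 \omega^{2} + 83521}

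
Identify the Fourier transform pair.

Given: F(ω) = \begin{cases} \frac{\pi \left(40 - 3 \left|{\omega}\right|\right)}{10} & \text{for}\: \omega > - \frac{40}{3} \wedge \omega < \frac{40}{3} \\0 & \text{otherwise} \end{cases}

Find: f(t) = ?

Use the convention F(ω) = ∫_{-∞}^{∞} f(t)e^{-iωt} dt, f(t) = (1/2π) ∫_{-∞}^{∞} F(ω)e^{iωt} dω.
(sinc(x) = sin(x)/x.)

f(t) = \frac{80 \operatorname{sinc}^{2}{\left(\frac{20 t}{3} \right)}}{3}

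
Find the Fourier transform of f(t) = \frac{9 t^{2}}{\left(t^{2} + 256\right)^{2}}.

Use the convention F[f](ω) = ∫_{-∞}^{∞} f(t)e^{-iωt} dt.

F(ω) = \frac{9 \pi \left(1 - 16 \left|{\omega}\right|\right) e^{- 16 \left|{\omega}\right|}}{32}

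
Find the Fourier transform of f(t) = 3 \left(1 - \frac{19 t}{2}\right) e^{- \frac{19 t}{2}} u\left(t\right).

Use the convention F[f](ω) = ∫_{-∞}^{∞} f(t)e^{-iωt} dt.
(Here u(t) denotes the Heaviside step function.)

F(ω) = \frac{12 i \omega}{- 4 \omega^{2} + 76 i \omega + 361}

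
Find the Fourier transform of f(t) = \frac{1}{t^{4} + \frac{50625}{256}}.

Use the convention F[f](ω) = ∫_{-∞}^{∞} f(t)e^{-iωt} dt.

F(ω) = \frac{64 \pi e^{- \frac{15 \sqrt{2} \left|{\omega}\right|}{8}} \sin{\left(\frac{15 \sqrt{2} \left|{\omega}\right|}{8} + \frac{\pi}{4} \right)}}{3375}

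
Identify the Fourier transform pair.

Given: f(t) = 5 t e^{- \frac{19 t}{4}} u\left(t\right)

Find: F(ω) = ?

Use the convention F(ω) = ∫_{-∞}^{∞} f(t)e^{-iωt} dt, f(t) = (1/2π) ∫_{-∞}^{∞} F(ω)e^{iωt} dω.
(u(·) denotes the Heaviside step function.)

F(ω) = \frac{80}{\left(4 i \omega + 19\right)^{2}}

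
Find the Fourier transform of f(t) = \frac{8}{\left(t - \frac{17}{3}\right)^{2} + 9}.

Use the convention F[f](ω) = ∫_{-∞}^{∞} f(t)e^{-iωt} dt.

F(ω) = \frac{8 \pi e^{- \frac{17 i \omega}{3} - 3 \left|{\omega}\right|}}{3}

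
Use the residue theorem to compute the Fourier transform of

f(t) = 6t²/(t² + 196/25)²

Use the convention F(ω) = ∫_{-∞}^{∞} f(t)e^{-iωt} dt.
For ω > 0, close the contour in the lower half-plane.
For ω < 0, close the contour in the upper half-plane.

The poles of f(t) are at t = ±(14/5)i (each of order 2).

Let g(z) = f(z)e^{-iωz}; for large |z| the factor e^{-iωz} decays in the lower half-plane when ω > 0 and in the upper half-plane when ω < 0.

Case ω > 0 (lower half-plane, clockwise contour ⇒ F(ω) = -2πi·ΣRes):
  Res_{z = - \frac{14 i}{5}} g(z) = \frac{3 i \left(5 - 14 \omega\right) e^{- \frac{14 \omega}{5}}}{28} (pole of order 2)
  F(ω) = -2πi·ΣRes = \frac{3 \pi \left(5 - 14 \omega\right) e^{- \frac{14 \omega}{5}}}{14}

Case ω < 0 (upper half-plane, counterclockwise contour ⇒ F(ω) = +2πi·ΣRes):
  Res_{z = \frac{14 i}{5}} g(z) = \frac{3 i \left(- 14 \omega - 5\right) e^{\frac{14 \omega}{5}}}{28} (pole of order 2)
  F(ω) = 2πi·ΣRes = \frac{3 \pi \left(14 \omega + 5\right) e^{\frac{14 \omega}{5}}}{14}

Both cases combine into a single formula in |ω|:

F(ω) = \frac{3 \pi \left(5 - 14 \left|{\omega}\right|\right) e^{- \frac{14 \left|{\omega}\right|}{5}}}{14}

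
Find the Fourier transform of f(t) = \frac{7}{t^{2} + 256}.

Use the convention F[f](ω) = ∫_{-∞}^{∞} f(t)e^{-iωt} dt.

F(ω) = \frac{7 \pi e^{- 16 \left|{\omega}\right|}}{16}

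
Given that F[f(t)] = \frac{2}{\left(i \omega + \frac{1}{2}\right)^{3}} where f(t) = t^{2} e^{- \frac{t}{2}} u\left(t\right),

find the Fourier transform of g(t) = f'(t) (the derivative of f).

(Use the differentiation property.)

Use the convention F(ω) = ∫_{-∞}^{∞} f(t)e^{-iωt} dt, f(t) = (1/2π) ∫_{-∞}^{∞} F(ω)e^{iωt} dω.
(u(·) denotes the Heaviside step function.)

F[g](ω) = \frac{16 i \omega}{\left(2 i \omega + 1\right)^{3}}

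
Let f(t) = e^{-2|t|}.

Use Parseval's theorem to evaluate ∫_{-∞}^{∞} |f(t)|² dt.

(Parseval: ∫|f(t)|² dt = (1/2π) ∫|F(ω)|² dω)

∫|f(t)|² dt = \frac{1}{2}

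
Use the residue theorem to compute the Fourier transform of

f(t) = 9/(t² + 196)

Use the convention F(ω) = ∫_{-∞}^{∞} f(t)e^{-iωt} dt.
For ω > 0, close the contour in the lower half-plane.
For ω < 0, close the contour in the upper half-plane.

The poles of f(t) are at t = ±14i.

Let g(z) = f(z)e^{-iωz}; for large |z| the factor e^{-iωz} decays in the lower half-plane when ω > 0 and in the upper half-plane when ω < 0.

Case ω > 0 (lower half-plane, clockwise contour ⇒ F(ω) = -2πi·ΣRes):
  Res_{z = - 14 i} g(z) = \frac{9 i e^{- 14 \omega}}{28}
  F(ω) = -2πi·ΣRes = \frac{9 \pi e^{- 14 \omega}}{14}

Case ω < 0 (upper half-plane, counterclockwise contour ⇒ F(ω) = +2πi·ΣRes):
  Res_{z = 14 i} g(z) = - \frac{9 i e^{14 \omega}}{28}
  F(ω) = 2πi·ΣRes = \frac{9 \pi e^{14 \omega}}{14}

Both cases combine into a single formula in |ω|:

F(ω) = \frac{9 \pi e^{- 14 \left|{\omega}\right|}}{14}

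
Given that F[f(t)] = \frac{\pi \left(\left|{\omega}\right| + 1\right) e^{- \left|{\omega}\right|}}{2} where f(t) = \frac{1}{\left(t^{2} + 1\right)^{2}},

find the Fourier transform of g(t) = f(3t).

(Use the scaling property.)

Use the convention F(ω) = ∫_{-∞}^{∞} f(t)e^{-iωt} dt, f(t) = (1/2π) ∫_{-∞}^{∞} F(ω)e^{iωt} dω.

F[g](ω) = \frac{\pi \left(\left|{\omega}\right| + 3\right) e^{- \frac{\left|{\omega}\right|}{3}}}{18}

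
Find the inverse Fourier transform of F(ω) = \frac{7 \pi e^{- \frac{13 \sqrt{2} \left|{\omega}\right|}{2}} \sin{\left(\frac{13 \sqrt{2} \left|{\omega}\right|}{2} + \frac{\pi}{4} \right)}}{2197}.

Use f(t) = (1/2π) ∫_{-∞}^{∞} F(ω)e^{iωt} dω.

f(t) = \frac{7}{t^{4} + 28561}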